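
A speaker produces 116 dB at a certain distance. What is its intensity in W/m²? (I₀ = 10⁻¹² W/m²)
I = I₀·10^(β/10) = 3.98 × 10⁻¹ W/m²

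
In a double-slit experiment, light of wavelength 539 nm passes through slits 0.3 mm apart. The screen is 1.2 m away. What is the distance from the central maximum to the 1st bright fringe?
y = mλL/d = 2.156 mm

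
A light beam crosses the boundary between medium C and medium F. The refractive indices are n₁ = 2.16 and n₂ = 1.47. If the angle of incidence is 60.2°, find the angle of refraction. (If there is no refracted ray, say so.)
sin θ₂ = (n₁/n₂)·sin θ₁ = 1.275 > 1, so there is no refracted ray — the light undergoes total internal reflection.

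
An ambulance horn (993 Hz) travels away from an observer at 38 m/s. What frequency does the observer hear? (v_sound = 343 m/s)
f_obs = f·v/(v + v_s) = 894 Hz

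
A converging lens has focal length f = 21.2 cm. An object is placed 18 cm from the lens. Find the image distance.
1/di = 1/f − 1/do → di = -119.3 cm (virtual image)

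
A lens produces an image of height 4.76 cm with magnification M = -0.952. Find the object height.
ho = |hi|/|M| = 5 cm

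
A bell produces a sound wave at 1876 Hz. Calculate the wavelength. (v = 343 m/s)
λ = v/f = 0.1828 m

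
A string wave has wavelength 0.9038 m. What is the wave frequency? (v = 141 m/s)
f = v/λ = 156 Hz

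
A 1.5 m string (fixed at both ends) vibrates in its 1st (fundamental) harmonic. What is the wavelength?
λₙ = 2L/n = 3 m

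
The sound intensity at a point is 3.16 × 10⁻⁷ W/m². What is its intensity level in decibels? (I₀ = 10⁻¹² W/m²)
β = 10·log₁₀(I/I₀) = 55 dB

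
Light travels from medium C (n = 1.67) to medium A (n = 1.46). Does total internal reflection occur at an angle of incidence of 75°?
θc = arcsin(n₂/n₁) = 60.96°; 75° > θc, so yes — total internal reflection.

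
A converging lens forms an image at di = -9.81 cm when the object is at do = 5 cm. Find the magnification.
M = −di/do = 1.962 (upright image)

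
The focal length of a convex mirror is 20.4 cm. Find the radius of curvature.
R = 2|f| = 40.8 cm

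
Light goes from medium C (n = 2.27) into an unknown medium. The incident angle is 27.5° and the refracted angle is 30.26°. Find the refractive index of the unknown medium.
n₂ = n₁·sin θ₁ / sin θ₂ = 2.08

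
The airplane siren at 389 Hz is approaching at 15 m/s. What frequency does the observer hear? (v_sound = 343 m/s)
f_obs = f·v/(v − v_s) = 406.8 Hz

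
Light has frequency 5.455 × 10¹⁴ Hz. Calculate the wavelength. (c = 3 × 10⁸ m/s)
λ = c/f = 550 nm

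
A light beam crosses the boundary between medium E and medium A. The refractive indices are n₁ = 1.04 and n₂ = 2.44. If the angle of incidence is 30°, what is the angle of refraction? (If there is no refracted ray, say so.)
sin θ₂ = (n₁/n₂)·sin θ₁ = 0.2131 → θ₂ = 12.3°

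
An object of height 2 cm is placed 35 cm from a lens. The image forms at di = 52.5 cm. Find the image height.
hi = (-di/do) × ho = -3 cm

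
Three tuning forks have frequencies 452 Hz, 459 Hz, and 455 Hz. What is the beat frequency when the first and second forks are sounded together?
7 Hz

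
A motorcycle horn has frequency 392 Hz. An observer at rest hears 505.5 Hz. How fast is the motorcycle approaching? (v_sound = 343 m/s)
v_s = v·(1 − f/f_obs) = 77.01 m/s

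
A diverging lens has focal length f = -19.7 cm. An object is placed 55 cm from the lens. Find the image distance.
1/di = 1/f − 1/do → di = -14.5 cm (virtual image)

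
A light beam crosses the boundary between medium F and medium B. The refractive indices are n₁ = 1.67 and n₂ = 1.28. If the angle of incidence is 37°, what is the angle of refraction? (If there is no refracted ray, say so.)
sin θ₂ = (n₁/n₂)·sin θ₁ = 0.7852 → θ₂ = 51.74°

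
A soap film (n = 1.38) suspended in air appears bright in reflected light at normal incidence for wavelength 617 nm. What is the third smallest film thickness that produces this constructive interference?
2nt = (m − ½)λ with m = 3 → t = (m − ½)λ/(2n) = 558.9 nm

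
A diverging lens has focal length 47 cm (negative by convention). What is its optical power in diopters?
P = 1/f = -2.128 D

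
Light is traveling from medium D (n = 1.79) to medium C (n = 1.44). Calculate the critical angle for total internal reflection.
θc = arcsin(n₂/n₁) = 53.56°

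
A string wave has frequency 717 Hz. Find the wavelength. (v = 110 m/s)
λ = v/f = 0.1534 m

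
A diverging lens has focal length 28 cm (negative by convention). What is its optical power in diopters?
P = 1/f = -3.571 D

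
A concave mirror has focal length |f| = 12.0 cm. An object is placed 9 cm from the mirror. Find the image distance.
f = +12.0 cm (concave); 1/di = 1/f − 1/do → di = -36 cm (virtual image, behind mirror)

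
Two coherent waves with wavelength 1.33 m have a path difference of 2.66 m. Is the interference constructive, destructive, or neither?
constructive — path difference = 2λ, a whole number of wavelengths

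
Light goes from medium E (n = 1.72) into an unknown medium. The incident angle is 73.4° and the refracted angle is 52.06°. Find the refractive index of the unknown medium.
n₂ = n₁·sin θ₁ / sin θ₂ = 2.09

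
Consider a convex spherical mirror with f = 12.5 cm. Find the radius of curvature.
R = 2|f| = 25 cm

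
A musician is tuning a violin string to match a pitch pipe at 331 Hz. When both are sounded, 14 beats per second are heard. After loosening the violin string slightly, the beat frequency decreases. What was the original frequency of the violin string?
345 Hz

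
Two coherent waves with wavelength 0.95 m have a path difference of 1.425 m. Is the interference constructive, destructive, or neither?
destructive — path difference = 1.5λ, an odd multiple of λ/2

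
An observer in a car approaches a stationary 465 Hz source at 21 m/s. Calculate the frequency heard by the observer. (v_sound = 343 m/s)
f_obs = f·(v + v_o)/v = 493.5 Hz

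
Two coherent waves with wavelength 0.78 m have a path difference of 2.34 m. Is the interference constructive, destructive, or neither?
constructive — path difference = 3λ, a whole number of wavelengths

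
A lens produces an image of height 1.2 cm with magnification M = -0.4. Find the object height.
ho = |hi|/|M| = 3 cm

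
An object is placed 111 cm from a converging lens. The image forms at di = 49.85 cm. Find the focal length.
1/f = 1/do + 1/di → f = 34.4 cm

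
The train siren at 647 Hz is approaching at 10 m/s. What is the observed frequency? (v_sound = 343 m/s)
f_obs = f·v/(v − v_s) = 666.4 Hz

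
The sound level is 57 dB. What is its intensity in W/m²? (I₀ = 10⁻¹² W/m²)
I = I₀·10^(β/10) = 5.01 × 10⁻⁷ W/m²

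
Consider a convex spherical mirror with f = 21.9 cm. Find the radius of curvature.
R = 2|f| = 43.8 cm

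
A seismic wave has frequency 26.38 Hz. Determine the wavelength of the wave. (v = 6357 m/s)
λ = v/f = 241 m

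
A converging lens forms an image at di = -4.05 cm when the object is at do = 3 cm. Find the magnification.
M = −di/do = 1.35 (upright image)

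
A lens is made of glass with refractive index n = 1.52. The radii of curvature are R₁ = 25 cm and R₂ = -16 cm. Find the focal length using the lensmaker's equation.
1/f = (n − 1)(1/R₁ − 1/R₂) → f = 18.76 cm (converging lens)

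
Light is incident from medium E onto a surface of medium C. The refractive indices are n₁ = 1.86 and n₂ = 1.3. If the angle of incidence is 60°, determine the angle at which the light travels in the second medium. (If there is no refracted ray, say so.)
sin θ₂ = (n₁/n₂)·sin θ₁ = 1.239 > 1, so there is no refracted ray — the light undergoes total internal reflection.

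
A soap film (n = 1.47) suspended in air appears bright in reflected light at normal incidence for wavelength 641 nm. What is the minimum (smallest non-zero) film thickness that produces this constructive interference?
2nt = (m − ½)λ with m = 1 → t = (m − ½)λ/(2n) = 109 nm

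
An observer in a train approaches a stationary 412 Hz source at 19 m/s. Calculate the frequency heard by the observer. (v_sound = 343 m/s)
f_obs = f·(v + v_o)/v = 434.8 Hz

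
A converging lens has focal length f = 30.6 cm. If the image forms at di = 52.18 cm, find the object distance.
1/do = 1/f − 1/di → do = 73.99 cm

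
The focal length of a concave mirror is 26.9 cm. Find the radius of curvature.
R = 2|f| = 53.8 cm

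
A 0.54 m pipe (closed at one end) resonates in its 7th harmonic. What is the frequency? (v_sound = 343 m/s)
fₙ = nv/(4L) = 1112 Hz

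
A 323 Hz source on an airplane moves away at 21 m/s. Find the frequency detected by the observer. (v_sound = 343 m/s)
f_obs = f·v/(v + v_s) = 304.4 Hz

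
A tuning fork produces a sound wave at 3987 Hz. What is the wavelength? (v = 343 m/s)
λ = v/f = 0.08603 m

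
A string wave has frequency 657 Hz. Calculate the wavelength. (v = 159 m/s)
λ = v/f = 0.242 m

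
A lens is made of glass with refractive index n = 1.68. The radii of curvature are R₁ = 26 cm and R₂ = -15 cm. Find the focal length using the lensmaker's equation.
1/f = (n − 1)(1/R₁ − 1/R₂) → f = 13.99 cm (converging lens)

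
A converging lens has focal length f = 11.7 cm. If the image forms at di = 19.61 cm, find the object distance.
1/do = 1/f − 1/di → do = 29.01 cm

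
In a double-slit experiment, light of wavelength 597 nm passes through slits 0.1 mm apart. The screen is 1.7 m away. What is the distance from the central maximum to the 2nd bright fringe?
y = mλL/d = 20.3 mm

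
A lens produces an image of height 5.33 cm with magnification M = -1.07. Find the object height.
ho = |hi|/|M| = 4.981 cm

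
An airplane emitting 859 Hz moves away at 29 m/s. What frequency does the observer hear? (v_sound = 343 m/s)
f_obs = f·v/(v + v_s) = 792 Hz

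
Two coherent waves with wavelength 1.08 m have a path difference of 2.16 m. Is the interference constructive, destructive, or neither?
constructive — path difference = 2λ, a whole number of wavelengths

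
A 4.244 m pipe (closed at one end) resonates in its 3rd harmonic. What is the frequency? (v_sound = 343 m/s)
fₙ = nv/(4L) = 60.61 Hz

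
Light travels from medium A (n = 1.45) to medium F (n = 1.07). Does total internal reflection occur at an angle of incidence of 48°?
θc = arcsin(n₂/n₁) = 47.56°; 48° > θc, so yes — total internal reflection.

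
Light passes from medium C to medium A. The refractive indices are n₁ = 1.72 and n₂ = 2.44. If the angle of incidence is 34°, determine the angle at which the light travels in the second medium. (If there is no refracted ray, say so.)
sin θ₂ = (n₁/n₂)·sin θ₁ = 0.3942 → θ₂ = 23.22°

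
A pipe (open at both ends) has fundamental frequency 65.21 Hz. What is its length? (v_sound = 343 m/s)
L = v/(2f₁) = 2.63 m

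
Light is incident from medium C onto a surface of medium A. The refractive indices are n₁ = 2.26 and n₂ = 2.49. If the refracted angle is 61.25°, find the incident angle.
sin θ₁ = (n₂/n₁)·sin θ₂ → θ₁ = 75.01°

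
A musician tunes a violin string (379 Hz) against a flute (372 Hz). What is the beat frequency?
7 Hz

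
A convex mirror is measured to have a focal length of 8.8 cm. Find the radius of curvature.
R = 2|f| = 17.6 cm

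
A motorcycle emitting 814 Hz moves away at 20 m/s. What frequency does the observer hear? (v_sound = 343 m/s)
f_obs = f·v/(v + v_s) = 769.2 Hz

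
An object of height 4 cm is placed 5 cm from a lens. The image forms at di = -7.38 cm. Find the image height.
hi = (-di/do) × ho = 5.904 cm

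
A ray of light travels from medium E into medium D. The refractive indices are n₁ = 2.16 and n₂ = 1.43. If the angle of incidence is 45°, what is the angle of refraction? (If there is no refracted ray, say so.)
sin θ₂ = (n₁/n₂)·sin θ₁ = 1.068 > 1, so there is no refracted ray — the light undergoes total internal reflection.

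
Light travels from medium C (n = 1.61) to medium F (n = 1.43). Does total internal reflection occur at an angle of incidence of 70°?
θc = arcsin(n₂/n₁) = 62.65°; 70° > θc, so yes — total internal reflection.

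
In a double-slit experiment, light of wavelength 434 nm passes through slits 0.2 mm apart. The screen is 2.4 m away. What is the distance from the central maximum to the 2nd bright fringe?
y = mλL/d = 10.42 mm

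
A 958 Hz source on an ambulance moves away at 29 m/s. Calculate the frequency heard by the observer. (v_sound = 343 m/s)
f_obs = f·v/(v + v_s) = 883.3 Hz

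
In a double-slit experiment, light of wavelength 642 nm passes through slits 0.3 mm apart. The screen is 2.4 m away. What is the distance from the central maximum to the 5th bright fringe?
y = mλL/d = 25.68 mm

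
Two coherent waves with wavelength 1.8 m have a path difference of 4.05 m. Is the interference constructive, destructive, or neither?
neither (partial) — path difference = 2.25λ, neither a whole number of wavelengths nor an odd multiple of λ/2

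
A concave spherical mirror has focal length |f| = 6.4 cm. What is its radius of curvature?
R = 2|f| = 12.8 cm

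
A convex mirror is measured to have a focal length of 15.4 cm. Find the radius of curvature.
R = 2|f| = 30.8 cm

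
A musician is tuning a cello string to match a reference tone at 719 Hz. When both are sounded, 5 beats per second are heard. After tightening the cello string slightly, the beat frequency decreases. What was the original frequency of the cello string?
714 Hz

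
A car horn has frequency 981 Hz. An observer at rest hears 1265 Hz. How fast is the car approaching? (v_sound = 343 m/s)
v_s = v·(1 − f/f_obs) = 77.01 m/s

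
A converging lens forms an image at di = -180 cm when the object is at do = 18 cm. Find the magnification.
M = −di/do = 10 (upright image)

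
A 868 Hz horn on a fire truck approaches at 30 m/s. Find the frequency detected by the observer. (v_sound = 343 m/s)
f_obs = f·v/(v − v_s) = 951.2 Hz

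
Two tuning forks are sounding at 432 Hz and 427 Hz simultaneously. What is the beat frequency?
5 Hz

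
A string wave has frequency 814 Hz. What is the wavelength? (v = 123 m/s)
λ = v/f = 0.1511 m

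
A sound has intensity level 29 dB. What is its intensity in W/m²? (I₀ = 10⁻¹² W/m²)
I = I₀·10^(β/10) = 7.94 × 10⁻¹⁰ W/m²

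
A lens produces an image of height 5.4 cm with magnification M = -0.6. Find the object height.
ho = |hi|/|M| = 9 cm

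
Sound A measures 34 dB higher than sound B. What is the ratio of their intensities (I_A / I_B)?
I_A/I_B = 10^(Δβ/10) = 2512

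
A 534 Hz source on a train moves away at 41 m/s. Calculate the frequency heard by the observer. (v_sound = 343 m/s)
f_obs = f·v/(v + v_s) = 477 Hz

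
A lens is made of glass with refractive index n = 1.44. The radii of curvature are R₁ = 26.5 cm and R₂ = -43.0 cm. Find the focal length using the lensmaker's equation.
1/f = (n − 1)(1/R₁ − 1/R₂) → f = 37.26 cm (converging lens)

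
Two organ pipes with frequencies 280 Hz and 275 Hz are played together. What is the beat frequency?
5 Hz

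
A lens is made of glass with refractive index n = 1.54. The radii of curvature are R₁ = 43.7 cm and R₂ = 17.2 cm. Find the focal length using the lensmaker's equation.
1/f = (n − 1)(1/R₁ − 1/R₂) → f = -52.53 cm (diverging lens)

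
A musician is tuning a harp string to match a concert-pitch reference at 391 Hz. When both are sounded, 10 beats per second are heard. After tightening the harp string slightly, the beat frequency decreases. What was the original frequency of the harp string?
381 Hz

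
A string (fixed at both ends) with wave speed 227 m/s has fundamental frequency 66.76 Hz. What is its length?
L = v/(2f₁) = 1.7 m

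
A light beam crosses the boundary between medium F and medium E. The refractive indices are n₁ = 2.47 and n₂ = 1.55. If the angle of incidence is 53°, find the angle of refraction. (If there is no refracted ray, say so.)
sin θ₂ = (n₁/n₂)·sin θ₁ = 1.273 > 1, so there is no refracted ray — the light undergoes total internal reflection.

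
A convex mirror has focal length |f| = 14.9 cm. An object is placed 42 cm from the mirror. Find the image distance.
f = −14.9 cm (convex); 1/di = 1/f − 1/do → di = -11 cm (virtual image, behind mirror)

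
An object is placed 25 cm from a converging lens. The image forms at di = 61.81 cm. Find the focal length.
1/f = 1/do + 1/di → f = 17.8 cm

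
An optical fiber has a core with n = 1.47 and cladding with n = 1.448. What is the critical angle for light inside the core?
θc = arcsin(n_cladding/n_core) = 80.07°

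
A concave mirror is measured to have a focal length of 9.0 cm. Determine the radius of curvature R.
R = 2|f| = 18 cm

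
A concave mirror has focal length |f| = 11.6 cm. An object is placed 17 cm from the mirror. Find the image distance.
f = +11.6 cm (concave); 1/di = 1/f − 1/do → di = 36.52 cm (real image, in front of mirror)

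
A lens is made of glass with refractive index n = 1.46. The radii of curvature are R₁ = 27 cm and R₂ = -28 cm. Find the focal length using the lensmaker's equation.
1/f = (n − 1)(1/R₁ − 1/R₂) → f = 29.88 cm (converging lens)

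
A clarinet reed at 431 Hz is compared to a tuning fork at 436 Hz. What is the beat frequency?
5 Hz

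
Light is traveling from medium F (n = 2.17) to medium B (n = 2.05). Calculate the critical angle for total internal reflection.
θc = arcsin(n₂/n₁) = 70.86°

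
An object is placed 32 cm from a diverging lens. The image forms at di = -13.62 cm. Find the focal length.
1/f = 1/do + 1/di → f = -23.71 cm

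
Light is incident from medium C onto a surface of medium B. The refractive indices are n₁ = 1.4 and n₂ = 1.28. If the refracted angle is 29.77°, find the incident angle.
sin θ₁ = (n₂/n₁)·sin θ₂ → θ₁ = 27°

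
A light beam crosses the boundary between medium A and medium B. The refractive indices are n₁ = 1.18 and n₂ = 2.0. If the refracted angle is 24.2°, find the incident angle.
sin θ₁ = (n₂/n₁)·sin θ₂ → θ₁ = 44.01°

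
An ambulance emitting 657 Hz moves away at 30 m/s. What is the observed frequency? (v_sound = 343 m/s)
f_obs = f·v/(v + v_s) = 604.2 Hz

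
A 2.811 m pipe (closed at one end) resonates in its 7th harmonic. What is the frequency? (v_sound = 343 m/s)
fₙ = nv/(4L) = 213.5 Hz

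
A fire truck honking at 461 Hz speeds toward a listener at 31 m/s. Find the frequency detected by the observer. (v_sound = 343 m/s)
f_obs = f·v/(v − v_s) = 506.8 Hz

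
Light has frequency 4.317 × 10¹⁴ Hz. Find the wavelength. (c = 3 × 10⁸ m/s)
λ = c/f = 694.9 nm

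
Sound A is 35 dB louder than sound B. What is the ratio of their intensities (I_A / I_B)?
I_A/I_B = 10^(Δβ/10) = 3162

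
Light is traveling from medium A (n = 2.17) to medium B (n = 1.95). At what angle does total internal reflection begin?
θc = arcsin(n₂/n₁) = 63.98°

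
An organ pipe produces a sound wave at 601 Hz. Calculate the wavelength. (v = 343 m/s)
λ = v/f = 0.5707 m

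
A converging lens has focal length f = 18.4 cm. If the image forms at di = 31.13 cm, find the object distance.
1/do = 1/f − 1/di → do = 45 cm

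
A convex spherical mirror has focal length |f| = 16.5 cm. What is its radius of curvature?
R = 2|f| = 33 cm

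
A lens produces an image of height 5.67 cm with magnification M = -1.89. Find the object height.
ho = |hi|/|M| = 3 cm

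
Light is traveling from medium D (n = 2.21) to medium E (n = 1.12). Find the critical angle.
θc = arcsin(n₂/n₁) = 30.45°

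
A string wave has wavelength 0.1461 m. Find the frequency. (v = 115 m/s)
f = v/λ = 787.1 Hz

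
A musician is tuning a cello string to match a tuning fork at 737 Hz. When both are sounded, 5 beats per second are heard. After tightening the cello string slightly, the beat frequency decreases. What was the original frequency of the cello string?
732 Hz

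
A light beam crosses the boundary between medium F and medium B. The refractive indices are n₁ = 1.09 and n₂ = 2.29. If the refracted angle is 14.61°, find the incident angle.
sin θ₁ = (n₂/n₁)·sin θ₂ → θ₁ = 32°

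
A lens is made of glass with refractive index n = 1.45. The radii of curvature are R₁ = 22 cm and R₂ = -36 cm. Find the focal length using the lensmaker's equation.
1/f = (n − 1)(1/R₁ − 1/R₂) → f = 30.34 cm (converging lens)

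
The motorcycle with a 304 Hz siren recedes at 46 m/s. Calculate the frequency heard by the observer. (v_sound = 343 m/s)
f_obs = f·v/(v + v_s) = 268.1 Hz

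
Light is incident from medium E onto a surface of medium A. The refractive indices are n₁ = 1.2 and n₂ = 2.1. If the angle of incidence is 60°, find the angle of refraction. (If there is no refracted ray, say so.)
sin θ₂ = (n₁/n₂)·sin θ₁ = 0.4949 → θ₂ = 29.66°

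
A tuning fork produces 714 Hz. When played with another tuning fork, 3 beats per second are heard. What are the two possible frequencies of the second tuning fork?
f₂ = 714 ± 3 Hz → 717 Hz or 711 Hz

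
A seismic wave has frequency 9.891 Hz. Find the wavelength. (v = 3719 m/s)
λ = v/f = 376 m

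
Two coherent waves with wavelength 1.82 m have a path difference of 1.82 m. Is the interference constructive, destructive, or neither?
constructive — path difference = 1λ, a whole number of wavelengths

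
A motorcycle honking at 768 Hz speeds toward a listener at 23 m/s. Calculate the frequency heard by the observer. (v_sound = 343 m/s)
f_obs = f·v/(v − v_s) = 823.2 Hz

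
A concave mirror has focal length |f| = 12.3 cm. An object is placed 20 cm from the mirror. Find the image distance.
f = +12.3 cm (concave); 1/di = 1/f − 1/do → di = 31.95 cm (real image, in front of mirror)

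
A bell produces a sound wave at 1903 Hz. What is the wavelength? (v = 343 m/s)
λ = v/f = 0.1802 m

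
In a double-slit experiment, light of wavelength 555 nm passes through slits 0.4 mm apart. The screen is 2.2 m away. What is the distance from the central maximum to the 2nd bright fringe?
y = mλL/d = 6.105 mm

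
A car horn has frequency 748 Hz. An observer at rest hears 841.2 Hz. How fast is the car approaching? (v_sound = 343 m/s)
v_s = v·(1 − f/f_obs) = 38 m/s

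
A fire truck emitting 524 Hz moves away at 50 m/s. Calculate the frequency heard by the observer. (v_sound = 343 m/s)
f_obs = f·v/(v + v_s) = 457.3 Hz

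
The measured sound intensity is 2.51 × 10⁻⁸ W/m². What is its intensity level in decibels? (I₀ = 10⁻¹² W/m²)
β = 10·log₁₀(I/I₀) = 44 dB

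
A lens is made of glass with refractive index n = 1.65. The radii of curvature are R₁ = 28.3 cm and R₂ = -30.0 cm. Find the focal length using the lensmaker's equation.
1/f = (n − 1)(1/R₁ − 1/R₂) → f = 22.4 cm (converging lens)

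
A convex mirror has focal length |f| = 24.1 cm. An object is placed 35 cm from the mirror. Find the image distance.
f = −24.1 cm (convex); 1/di = 1/f − 1/do → di = -14.27 cm (virtual image, behind mirror)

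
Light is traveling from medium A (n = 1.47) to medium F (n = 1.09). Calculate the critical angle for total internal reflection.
θc = arcsin(n₂/n₁) = 47.86°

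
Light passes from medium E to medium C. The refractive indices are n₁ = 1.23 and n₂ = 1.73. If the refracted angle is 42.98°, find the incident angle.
sin θ₁ = (n₂/n₁)·sin θ₂ → θ₁ = 73.51°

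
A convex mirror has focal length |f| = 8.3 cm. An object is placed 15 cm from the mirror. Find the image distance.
f = −8.3 cm (convex); 1/di = 1/f − 1/do → di = -5.343 cm (virtual image, behind mirror)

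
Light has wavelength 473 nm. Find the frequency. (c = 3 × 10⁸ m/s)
f = c/λ = 6.342 × 10¹⁴ Hz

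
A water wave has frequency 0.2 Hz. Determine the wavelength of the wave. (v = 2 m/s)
λ = v/f = 10 m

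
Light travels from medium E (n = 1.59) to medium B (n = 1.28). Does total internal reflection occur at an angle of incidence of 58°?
θc = arcsin(n₂/n₁) = 53.61°; 58° > θc, so yes — total internal reflection.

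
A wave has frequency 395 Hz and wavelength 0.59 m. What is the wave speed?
v = fλ = 233 m/s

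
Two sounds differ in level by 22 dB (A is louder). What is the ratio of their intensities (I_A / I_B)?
I_A/I_B = 10^(Δβ/10) = 158.5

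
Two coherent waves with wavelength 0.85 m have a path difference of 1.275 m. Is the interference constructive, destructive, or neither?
destructive — path difference = 1.5λ, an odd multiple of λ/2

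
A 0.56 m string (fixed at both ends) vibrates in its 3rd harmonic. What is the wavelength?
λₙ = 2L/n = 0.3733 m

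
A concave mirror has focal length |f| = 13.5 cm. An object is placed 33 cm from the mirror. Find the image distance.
f = +13.5 cm (concave); 1/di = 1/f − 1/do → di = 22.85 cm (real image, in front of mirror)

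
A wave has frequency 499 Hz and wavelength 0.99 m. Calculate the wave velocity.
v = fλ = 494 m/s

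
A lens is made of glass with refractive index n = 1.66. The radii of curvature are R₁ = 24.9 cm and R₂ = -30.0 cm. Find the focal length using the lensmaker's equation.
1/f = (n − 1)(1/R₁ − 1/R₂) → f = 20.62 cm (converging lens)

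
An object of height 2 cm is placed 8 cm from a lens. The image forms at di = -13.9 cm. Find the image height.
hi = (-di/do) × ho = 3.475 cm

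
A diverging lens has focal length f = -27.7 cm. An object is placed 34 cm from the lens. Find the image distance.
1/di = 1/f − 1/do → di = -15.26 cm (virtual image)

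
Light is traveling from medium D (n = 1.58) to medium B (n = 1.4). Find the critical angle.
θc = arcsin(n₂/n₁) = 62.38°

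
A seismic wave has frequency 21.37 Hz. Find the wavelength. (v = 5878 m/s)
λ = v/f = 275.1 m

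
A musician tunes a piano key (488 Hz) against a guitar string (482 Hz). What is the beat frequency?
6 Hz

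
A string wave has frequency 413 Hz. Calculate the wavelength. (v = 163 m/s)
λ = v/f = 0.3947 m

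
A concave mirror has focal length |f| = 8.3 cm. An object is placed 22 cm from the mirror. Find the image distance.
f = +8.3 cm (concave); 1/di = 1/f − 1/do → di = 13.33 cm (real image, in front of mirror)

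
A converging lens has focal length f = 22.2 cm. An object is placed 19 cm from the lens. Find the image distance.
1/di = 1/f − 1/do → di = -131.8 cm (virtual image)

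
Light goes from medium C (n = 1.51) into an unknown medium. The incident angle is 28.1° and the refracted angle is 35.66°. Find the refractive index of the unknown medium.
n₂ = n₁·sin θ₁ / sin θ₂ = 1.22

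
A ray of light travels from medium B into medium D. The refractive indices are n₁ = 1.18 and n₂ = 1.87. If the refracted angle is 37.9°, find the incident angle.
sin θ₁ = (n₂/n₁)·sin θ₂ → θ₁ = 76.78°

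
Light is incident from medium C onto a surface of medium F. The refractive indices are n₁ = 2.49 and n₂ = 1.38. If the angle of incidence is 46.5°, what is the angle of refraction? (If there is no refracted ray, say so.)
sin θ₂ = (n₁/n₂)·sin θ₁ = 1.309 > 1, so there is no refracted ray — the light undergoes total internal reflection.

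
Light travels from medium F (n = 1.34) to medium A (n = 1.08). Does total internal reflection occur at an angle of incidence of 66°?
θc = arcsin(n₂/n₁) = 53.7°; 66° > θc, so yes — total internal reflection.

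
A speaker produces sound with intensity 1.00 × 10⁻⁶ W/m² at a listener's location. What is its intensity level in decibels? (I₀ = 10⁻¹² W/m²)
β = 10·log₁₀(I/I₀) = 60 dB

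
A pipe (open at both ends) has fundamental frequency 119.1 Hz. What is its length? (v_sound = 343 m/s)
L = v/(2f₁) = 1.44 m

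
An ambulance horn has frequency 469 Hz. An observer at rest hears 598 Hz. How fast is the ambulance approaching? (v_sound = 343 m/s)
v_s = v·(1 − f/f_obs) = 73.99 m/s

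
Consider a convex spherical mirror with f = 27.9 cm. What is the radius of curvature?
R = 2|f| = 55.8 cm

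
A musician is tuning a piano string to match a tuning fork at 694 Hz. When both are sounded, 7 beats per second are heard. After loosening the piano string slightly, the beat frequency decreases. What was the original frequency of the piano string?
701 Hz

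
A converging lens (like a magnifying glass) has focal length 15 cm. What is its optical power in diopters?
P = 1/f = 6.667 D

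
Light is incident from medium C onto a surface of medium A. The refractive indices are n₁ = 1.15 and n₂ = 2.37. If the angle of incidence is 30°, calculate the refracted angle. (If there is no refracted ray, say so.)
sin θ₂ = (n₁/n₂)·sin θ₁ = 0.2426 → θ₂ = 14.04°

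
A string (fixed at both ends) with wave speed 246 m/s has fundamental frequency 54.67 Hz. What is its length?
L = v/(2f₁) = 2.25 m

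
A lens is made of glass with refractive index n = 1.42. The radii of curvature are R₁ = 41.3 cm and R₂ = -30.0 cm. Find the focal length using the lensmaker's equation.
1/f = (n − 1)(1/R₁ − 1/R₂) → f = 41.37 cm (converging lens)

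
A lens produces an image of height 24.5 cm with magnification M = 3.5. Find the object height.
ho = |hi|/|M| = 7 cm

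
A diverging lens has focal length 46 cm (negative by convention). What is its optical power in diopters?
P = 1/f = -2.174 D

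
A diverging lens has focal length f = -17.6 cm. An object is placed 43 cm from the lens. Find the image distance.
1/di = 1/f − 1/do → di = -12.49 cm (virtual image)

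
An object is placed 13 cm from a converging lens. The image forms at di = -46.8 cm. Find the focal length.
1/f = 1/do + 1/di → f = 18 cm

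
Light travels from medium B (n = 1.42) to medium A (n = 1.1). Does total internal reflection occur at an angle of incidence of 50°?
θc = arcsin(n₂/n₁) = 50.77°; 50° < θc, so no — the ray refracts.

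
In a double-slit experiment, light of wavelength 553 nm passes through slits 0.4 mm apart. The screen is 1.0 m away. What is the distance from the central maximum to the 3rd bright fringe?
y = mλL/d = 4.147 mm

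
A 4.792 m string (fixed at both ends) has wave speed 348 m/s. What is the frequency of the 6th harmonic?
fₙ = nv/(2L) = 217.9 Hz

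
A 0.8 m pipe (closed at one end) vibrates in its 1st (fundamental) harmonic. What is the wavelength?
λₙ = 4L/n = 3.2 m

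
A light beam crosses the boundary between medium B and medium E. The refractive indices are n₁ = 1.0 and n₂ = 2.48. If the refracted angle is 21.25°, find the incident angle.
sin θ₁ = (n₂/n₁)·sin θ₂ → θ₁ = 64.01°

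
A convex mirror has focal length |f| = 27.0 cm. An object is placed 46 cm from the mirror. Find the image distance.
f = −27.0 cm (convex); 1/di = 1/f − 1/do → di = -17.01 cm (virtual image, behind mirror)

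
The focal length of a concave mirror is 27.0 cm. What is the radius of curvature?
R = 2|f| = 54 cm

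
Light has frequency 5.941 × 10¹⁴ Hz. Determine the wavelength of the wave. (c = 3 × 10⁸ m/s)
λ = c/f = 505 nm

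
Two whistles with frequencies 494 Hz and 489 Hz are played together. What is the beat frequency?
5 Hz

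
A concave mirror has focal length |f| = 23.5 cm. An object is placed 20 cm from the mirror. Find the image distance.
f = +23.5 cm (concave); 1/di = 1/f − 1/do → di = -134.3 cm (virtual image, behind mirror)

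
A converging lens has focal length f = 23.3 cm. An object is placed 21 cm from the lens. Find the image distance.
1/di = 1/f − 1/do → di = -212.7 cm (virtual image)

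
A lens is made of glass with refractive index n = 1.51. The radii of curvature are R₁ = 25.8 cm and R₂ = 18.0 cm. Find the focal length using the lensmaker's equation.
1/f = (n − 1)(1/R₁ − 1/R₂) → f = -116.7 cm (diverging lens)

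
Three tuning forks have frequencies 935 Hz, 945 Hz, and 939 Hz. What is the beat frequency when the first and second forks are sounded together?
10 Hz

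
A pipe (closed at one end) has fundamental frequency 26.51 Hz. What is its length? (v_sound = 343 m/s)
L = v/(4f₁) = 3.235 m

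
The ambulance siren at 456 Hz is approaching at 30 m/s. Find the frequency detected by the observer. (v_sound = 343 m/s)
f_obs = f·v/(v − v_s) = 499.7 Hz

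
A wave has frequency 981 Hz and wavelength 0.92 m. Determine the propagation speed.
v = fλ = 902.5 m/s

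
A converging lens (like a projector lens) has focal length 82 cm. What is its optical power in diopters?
P = 1/f = 1.22 D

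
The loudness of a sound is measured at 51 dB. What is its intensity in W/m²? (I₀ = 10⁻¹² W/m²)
I = I₀·10^(β/10) = 1.26 × 10⁻⁷ W/m²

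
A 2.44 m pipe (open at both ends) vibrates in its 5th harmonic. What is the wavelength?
λₙ = 2L/n = 0.976 m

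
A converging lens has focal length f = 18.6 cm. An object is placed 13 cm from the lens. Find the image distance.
1/di = 1/f − 1/do → di = -43.18 cm (virtual image)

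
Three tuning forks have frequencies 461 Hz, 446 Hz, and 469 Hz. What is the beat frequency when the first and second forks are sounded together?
15 Hz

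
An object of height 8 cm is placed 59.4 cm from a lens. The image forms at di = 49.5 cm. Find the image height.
hi = (-di/do) × ho = -6.667 cm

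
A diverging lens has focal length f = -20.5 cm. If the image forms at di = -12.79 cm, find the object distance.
1/do = 1/f − 1/di → do = 34.01 cm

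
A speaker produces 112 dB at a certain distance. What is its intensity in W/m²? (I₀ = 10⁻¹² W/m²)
I = I₀·10^(β/10) = 1.58 × 10⁻¹ W/m²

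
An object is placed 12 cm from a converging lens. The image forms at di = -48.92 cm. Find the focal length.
1/f = 1/do + 1/di → f = 15.9 cm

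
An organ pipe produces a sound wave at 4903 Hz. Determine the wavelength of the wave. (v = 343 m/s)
λ = v/f = 0.06996 m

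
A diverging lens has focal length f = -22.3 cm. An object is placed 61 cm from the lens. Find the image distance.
1/di = 1/f − 1/do → di = -16.33 cm (virtual image)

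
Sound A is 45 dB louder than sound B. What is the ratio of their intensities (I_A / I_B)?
I_A/I_B = 10^(Δβ/10) = 31620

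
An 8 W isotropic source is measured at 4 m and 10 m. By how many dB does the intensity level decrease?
Δβ = 20·log₁₀(r₂/r₁) = 7.959 dB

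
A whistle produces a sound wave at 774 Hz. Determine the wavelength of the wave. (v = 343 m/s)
λ = v/f = 0.4432 m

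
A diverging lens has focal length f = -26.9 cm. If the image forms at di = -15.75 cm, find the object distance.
1/do = 1/f − 1/di → do = 38 cm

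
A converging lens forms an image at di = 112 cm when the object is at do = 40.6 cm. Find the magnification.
M = −di/do = -2.759 (inverted image)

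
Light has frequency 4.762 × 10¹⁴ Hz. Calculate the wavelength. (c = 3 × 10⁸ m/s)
λ = c/f = 630 nm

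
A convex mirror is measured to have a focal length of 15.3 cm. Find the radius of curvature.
R = 2|f| = 30.6 cm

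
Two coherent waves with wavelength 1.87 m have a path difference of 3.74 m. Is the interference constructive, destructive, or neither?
constructive — path difference = 2λ, a whole number of wavelengths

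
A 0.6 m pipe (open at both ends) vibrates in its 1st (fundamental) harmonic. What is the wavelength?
λₙ = 2L/n = 1.2 m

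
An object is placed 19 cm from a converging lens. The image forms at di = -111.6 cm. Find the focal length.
1/f = 1/do + 1/di → f = 22.9 cm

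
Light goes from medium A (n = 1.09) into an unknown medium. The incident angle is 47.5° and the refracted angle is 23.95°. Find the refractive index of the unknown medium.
n₂ = n₁·sin θ₁ / sin θ₂ = 1.98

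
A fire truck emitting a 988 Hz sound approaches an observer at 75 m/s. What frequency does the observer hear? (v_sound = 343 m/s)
f_obs = f·v/(v − v_s) = 1264 Hz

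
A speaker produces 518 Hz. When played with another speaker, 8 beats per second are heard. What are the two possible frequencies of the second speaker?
f₂ = 518 ± 8 Hz → 526 Hz or 510 Hz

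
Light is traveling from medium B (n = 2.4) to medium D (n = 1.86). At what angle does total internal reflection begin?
θc = arcsin(n₂/n₁) = 50.81°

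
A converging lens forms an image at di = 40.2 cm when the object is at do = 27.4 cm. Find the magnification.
M = −di/do = -1.467 (inverted image)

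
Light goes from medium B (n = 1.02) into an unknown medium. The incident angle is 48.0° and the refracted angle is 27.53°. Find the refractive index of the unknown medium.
n₂ = n₁·sin θ₁ / sin θ₂ = 1.64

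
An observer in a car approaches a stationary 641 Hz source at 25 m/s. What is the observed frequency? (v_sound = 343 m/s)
f_obs = f·(v + v_o)/v = 687.7 Hz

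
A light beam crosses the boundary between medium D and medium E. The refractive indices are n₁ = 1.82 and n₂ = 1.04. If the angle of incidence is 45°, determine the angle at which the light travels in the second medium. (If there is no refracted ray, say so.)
sin θ₂ = (n₁/n₂)·sin θ₁ = 1.237 > 1, so there is no refracted ray — the light undergoes total internal reflection.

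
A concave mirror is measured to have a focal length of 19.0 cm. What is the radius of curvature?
R = 2|f| = 38 cm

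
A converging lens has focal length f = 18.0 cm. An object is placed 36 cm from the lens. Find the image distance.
1/di = 1/f − 1/do → di = 36 cm (real image)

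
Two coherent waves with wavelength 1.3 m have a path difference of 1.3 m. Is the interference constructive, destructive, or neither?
constructive — path difference = 1λ, a whole number of wavelengths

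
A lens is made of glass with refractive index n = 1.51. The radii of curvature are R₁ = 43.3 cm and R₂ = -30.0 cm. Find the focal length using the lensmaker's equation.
1/f = (n − 1)(1/R₁ − 1/R₂) → f = 34.75 cm (converging lens)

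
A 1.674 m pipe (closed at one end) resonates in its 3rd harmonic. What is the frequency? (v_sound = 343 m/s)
fₙ = nv/(4L) = 153.7 Hz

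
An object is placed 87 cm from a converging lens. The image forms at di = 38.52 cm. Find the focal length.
1/f = 1/do + 1/di → f = 26.7 cm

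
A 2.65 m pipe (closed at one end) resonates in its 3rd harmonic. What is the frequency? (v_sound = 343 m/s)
fₙ = nv/(4L) = 97.08 Hz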